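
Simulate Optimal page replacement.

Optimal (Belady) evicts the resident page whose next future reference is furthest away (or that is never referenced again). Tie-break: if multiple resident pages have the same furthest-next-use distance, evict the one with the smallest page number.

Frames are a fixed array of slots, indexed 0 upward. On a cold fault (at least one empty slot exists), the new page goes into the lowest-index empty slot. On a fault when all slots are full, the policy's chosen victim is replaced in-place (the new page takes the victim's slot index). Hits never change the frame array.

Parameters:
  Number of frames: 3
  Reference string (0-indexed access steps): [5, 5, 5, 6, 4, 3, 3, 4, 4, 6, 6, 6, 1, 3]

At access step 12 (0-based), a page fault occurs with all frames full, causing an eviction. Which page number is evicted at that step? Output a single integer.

Step 0: ref 5 -> FAULT, frames=[5,-,-]
Step 1: ref 5 -> HIT, frames=[5,-,-]
Step 2: ref 5 -> HIT, frames=[5,-,-]
Step 3: ref 6 -> FAULT, frames=[5,6,-]
Step 4: ref 4 -> FAULT, frames=[5,6,4]
Step 5: ref 3 -> FAULT, evict 5, frames=[3,6,4]
Step 6: ref 3 -> HIT, frames=[3,6,4]
Step 7: ref 4 -> HIT, frames=[3,6,4]
Step 8: ref 4 -> HIT, frames=[3,6,4]
Step 9: ref 6 -> HIT, frames=[3,6,4]
Step 10: ref 6 -> HIT, frames=[3,6,4]
Step 11: ref 6 -> HIT, frames=[3,6,4]
Step 12: ref 1 -> FAULT, evict 4, frames=[3,6,1]
At step 12: evicted page 4

Answer: 4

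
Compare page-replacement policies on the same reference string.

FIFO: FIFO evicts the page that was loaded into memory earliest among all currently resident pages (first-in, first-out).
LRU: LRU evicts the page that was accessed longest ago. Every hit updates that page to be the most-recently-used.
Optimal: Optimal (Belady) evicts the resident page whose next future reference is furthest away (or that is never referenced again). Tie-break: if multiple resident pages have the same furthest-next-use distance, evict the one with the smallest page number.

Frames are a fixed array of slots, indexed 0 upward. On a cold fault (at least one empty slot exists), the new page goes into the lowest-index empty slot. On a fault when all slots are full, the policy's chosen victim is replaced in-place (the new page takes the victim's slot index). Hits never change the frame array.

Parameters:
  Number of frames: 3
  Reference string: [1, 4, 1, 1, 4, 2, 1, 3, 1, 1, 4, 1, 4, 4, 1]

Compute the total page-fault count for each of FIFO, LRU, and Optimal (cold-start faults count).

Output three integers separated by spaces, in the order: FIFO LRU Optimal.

Answer: 6 5 4

Derivation:
--- FIFO ---
  step 0: ref 1 -> FAULT, frames=[1,-,-] (faults so far: 1)
  step 1: ref 4 -> FAULT, frames=[1,4,-] (faults so far: 2)
  step 2: ref 1 -> HIT, frames=[1,4,-] (faults so far: 2)
  step 3: ref 1 -> HIT, frames=[1,4,-] (faults so far: 2)
  step 4: ref 4 -> HIT, frames=[1,4,-] (faults so far: 2)
  step 5: ref 2 -> FAULT, frames=[1,4,2] (faults so far: 3)
  step 6: ref 1 -> HIT, frames=[1,4,2] (faults so far: 3)
  step 7: ref 3 -> FAULT, evict 1, frames=[3,4,2] (faults so far: 4)
  step 8: ref 1 -> FAULT, evict 4, frames=[3,1,2] (faults so far: 5)
  step 9: ref 1 -> HIT, frames=[3,1,2] (faults so far: 5)
  step 10: ref 4 -> FAULT, evict 2, frames=[3,1,4] (faults so far: 6)
  step 11: ref 1 -> HIT, frames=[3,1,4] (faults so far: 6)
  step 12: ref 4 -> HIT, frames=[3,1,4] (faults so far: 6)
  step 13: ref 4 -> HIT, frames=[3,1,4] (faults so far: 6)
  step 14: ref 1 -> HIT, frames=[3,1,4] (faults so far: 6)
  FIFO total faults: 6
--- LRU ---
  step 0: ref 1 -> FAULT, frames=[1,-,-] (faults so far: 1)
  step 1: ref 4 -> FAULT, frames=[1,4,-] (faults so far: 2)
  step 2: ref 1 -> HIT, frames=[1,4,-] (faults so far: 2)
  step 3: ref 1 -> HIT, frames=[1,4,-] (faults so far: 2)
  step 4: ref 4 -> HIT, frames=[1,4,-] (faults so far: 2)
  step 5: ref 2 -> FAULT, frames=[1,4,2] (faults so far: 3)
  step 6: ref 1 -> HIT, frames=[1,4,2] (faults so far: 3)
  step 7: ref 3 -> FAULT, evict 4, frames=[1,3,2] (faults so far: 4)
  step 8: ref 1 -> HIT, frames=[1,3,2] (faults so far: 4)
  step 9: ref 1 -> HIT, frames=[1,3,2] (faults so far: 4)
  step 10: ref 4 -> FAULT, evict 2, frames=[1,3,4] (faults so far: 5)
  step 11: ref 1 -> HIT, frames=[1,3,4] (faults so far: 5)
  step 12: ref 4 -> HIT, frames=[1,3,4] (faults so far: 5)
  step 13: ref 4 -> HIT, frames=[1,3,4] (faults so far: 5)
  step 14: ref 1 -> HIT, frames=[1,3,4] (faults so far: 5)
  LRU total faults: 5
--- Optimal ---
  step 0: ref 1 -> FAULT, frames=[1,-,-] (faults so far: 1)
  step 1: ref 4 -> FAULT, frames=[1,4,-] (faults so far: 2)
  step 2: ref 1 -> HIT, frames=[1,4,-] (faults so far: 2)
  step 3: ref 1 -> HIT, frames=[1,4,-] (faults so far: 2)
  step 4: ref 4 -> HIT, frames=[1,4,-] (faults so far: 2)
  step 5: ref 2 -> FAULT, frames=[1,4,2] (faults so far: 3)
  step 6: ref 1 -> HIT, frames=[1,4,2] (faults so far: 3)
  step 7: ref 3 -> FAULT, evict 2, frames=[1,4,3] (faults so far: 4)
  step 8: ref 1 -> HIT, frames=[1,4,3] (faults so far: 4)
  step 9: ref 1 -> HIT, frames=[1,4,3] (faults so far: 4)
  step 10: ref 4 -> HIT, frames=[1,4,3] (faults so far: 4)
  step 11: ref 1 -> HIT, frames=[1,4,3] (faults so far: 4)
  step 12: ref 4 -> HIT, frames=[1,4,3] (faults so far: 4)
  step 13: ref 4 -> HIT, frames=[1,4,3] (faults so far: 4)
  step 14: ref 1 -> HIT, frames=[1,4,3] (faults so far: 4)
  Optimal total faults: 4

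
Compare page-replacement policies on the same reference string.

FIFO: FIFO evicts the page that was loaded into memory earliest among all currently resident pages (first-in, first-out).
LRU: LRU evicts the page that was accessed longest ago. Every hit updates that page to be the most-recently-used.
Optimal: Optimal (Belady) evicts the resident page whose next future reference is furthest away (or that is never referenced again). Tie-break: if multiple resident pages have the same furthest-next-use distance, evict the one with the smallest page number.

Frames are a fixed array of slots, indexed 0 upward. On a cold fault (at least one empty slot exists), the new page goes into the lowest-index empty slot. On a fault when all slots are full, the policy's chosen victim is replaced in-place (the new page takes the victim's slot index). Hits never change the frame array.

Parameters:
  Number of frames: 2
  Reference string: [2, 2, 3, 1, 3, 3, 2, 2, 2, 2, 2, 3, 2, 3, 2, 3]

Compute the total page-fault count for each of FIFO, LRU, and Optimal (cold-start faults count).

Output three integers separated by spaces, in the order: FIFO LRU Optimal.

Answer: 5 4 4

Derivation:
--- FIFO ---
  step 0: ref 2 -> FAULT, frames=[2,-] (faults so far: 1)
  step 1: ref 2 -> HIT, frames=[2,-] (faults so far: 1)
  step 2: ref 3 -> FAULT, frames=[2,3] (faults so far: 2)
  step 3: ref 1 -> FAULT, evict 2, frames=[1,3] (faults so far: 3)
  step 4: ref 3 -> HIT, frames=[1,3] (faults so far: 3)
  step 5: ref 3 -> HIT, frames=[1,3] (faults so far: 3)
  step 6: ref 2 -> FAULT, evict 3, frames=[1,2] (faults so far: 4)
  step 7: ref 2 -> HIT, frames=[1,2] (faults so far: 4)
  step 8: ref 2 -> HIT, frames=[1,2] (faults so far: 4)
  step 9: ref 2 -> HIT, frames=[1,2] (faults so far: 4)
  step 10: ref 2 -> HIT, frames=[1,2] (faults so far: 4)
  step 11: ref 3 -> FAULT, evict 1, frames=[3,2] (faults so far: 5)
  step 12: ref 2 -> HIT, frames=[3,2] (faults so far: 5)
  step 13: ref 3 -> HIT, frames=[3,2] (faults so far: 5)
  step 14: ref 2 -> HIT, frames=[3,2] (faults so far: 5)
  step 15: ref 3 -> HIT, frames=[3,2] (faults so far: 5)
  FIFO total faults: 5
--- LRU ---
  step 0: ref 2 -> FAULT, frames=[2,-] (faults so far: 1)
  step 1: ref 2 -> HIT, frames=[2,-] (faults so far: 1)
  step 2: ref 3 -> FAULT, frames=[2,3] (faults so far: 2)
  step 3: ref 1 -> FAULT, evict 2, frames=[1,3] (faults so far: 3)
  step 4: ref 3 -> HIT, frames=[1,3] (faults so far: 3)
  step 5: ref 3 -> HIT, frames=[1,3] (faults so far: 3)
  step 6: ref 2 -> FAULT, evict 1, frames=[2,3] (faults so far: 4)
  step 7: ref 2 -> HIT, frames=[2,3] (faults so far: 4)
  step 8: ref 2 -> HIT, frames=[2,3] (faults so far: 4)
  step 9: ref 2 -> HIT, frames=[2,3] (faults so far: 4)
  step 10: ref 2 -> HIT, frames=[2,3] (faults so far: 4)
  step 11: ref 3 -> HIT, frames=[2,3] (faults so far: 4)
  step 12: ref 2 -> HIT, frames=[2,3] (faults so far: 4)
  step 13: ref 3 -> HIT, frames=[2,3] (faults so far: 4)
  step 14: ref 2 -> HIT, frames=[2,3] (faults so far: 4)
  step 15: ref 3 -> HIT, frames=[2,3] (faults so far: 4)
  LRU total faults: 4
--- Optimal ---
  step 0: ref 2 -> FAULT, frames=[2,-] (faults so far: 1)
  step 1: ref 2 -> HIT, frames=[2,-] (faults so far: 1)
  step 2: ref 3 -> FAULT, frames=[2,3] (faults so far: 2)
  step 3: ref 1 -> FAULT, evict 2, frames=[1,3] (faults so far: 3)
  step 4: ref 3 -> HIT, frames=[1,3] (faults so far: 3)
  step 5: ref 3 -> HIT, frames=[1,3] (faults so far: 3)
  step 6: ref 2 -> FAULT, evict 1, frames=[2,3] (faults so far: 4)
  step 7: ref 2 -> HIT, frames=[2,3] (faults so far: 4)
  step 8: ref 2 -> HIT, frames=[2,3] (faults so far: 4)
  step 9: ref 2 -> HIT, frames=[2,3] (faults so far: 4)
  step 10: ref 2 -> HIT, frames=[2,3] (faults so far: 4)
  step 11: ref 3 -> HIT, frames=[2,3] (faults so far: 4)
  step 12: ref 2 -> HIT, frames=[2,3] (faults so far: 4)
  step 13: ref 3 -> HIT, frames=[2,3] (faults so far: 4)
  step 14: ref 2 -> HIT, frames=[2,3] (faults so far: 4)
  step 15: ref 3 -> HIT, frames=[2,3] (faults so far: 4)
  Optimal total faults: 4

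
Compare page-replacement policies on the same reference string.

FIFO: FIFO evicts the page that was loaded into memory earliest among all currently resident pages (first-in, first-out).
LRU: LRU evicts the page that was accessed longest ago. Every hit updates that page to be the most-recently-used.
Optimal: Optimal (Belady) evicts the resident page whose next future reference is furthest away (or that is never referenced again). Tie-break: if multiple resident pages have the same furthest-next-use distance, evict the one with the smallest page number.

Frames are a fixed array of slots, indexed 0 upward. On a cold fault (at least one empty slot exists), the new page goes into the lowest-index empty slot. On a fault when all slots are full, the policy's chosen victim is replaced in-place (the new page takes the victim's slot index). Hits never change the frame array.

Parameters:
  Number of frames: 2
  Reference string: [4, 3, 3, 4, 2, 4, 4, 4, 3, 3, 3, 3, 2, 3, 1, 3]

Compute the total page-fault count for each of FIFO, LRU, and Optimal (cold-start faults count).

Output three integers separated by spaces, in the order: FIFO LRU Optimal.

Answer: 8 6 5

Derivation:
--- FIFO ---
  step 0: ref 4 -> FAULT, frames=[4,-] (faults so far: 1)
  step 1: ref 3 -> FAULT, frames=[4,3] (faults so far: 2)
  step 2: ref 3 -> HIT, frames=[4,3] (faults so far: 2)
  step 3: ref 4 -> HIT, frames=[4,3] (faults so far: 2)
  step 4: ref 2 -> FAULT, evict 4, frames=[2,3] (faults so far: 3)
  step 5: ref 4 -> FAULT, evict 3, frames=[2,4] (faults so far: 4)
  step 6: ref 4 -> HIT, frames=[2,4] (faults so far: 4)
  step 7: ref 4 -> HIT, frames=[2,4] (faults so far: 4)
  step 8: ref 3 -> FAULT, evict 2, frames=[3,4] (faults so far: 5)
  step 9: ref 3 -> HIT, frames=[3,4] (faults so far: 5)
  step 10: ref 3 -> HIT, frames=[3,4] (faults so far: 5)
  step 11: ref 3 -> HIT, frames=[3,4] (faults so far: 5)
  step 12: ref 2 -> FAULT, evict 4, frames=[3,2] (faults so far: 6)
  step 13: ref 3 -> HIT, frames=[3,2] (faults so far: 6)
  step 14: ref 1 -> FAULT, evict 3, frames=[1,2] (faults so far: 7)
  step 15: ref 3 -> FAULT, evict 2, frames=[1,3] (faults so far: 8)
  FIFO total faults: 8
--- LRU ---
  step 0: ref 4 -> FAULT, frames=[4,-] (faults so far: 1)
  step 1: ref 3 -> FAULT, frames=[4,3] (faults so far: 2)
  step 2: ref 3 -> HIT, frames=[4,3] (faults so far: 2)
  step 3: ref 4 -> HIT, frames=[4,3] (faults so far: 2)
  step 4: ref 2 -> FAULT, evict 3, frames=[4,2] (faults so far: 3)
  step 5: ref 4 -> HIT, frames=[4,2] (faults so far: 3)
  step 6: ref 4 -> HIT, frames=[4,2] (faults so far: 3)
  step 7: ref 4 -> HIT, frames=[4,2] (faults so far: 3)
  step 8: ref 3 -> FAULT, evict 2, frames=[4,3] (faults so far: 4)
  step 9: ref 3 -> HIT, frames=[4,3] (faults so far: 4)
  step 10: ref 3 -> HIT, frames=[4,3] (faults so far: 4)
  step 11: ref 3 -> HIT, frames=[4,3] (faults so far: 4)
  step 12: ref 2 -> FAULT, evict 4, frames=[2,3] (faults so far: 5)
  step 13: ref 3 -> HIT, frames=[2,3] (faults so far: 5)
  step 14: ref 1 -> FAULT, evict 2, frames=[1,3] (faults so far: 6)
  step 15: ref 3 -> HIT, frames=[1,3] (faults so far: 6)
  LRU total faults: 6
--- Optimal ---
  step 0: ref 4 -> FAULT, frames=[4,-] (faults so far: 1)
  step 1: ref 3 -> FAULT, frames=[4,3] (faults so far: 2)
  step 2: ref 3 -> HIT, frames=[4,3] (faults so far: 2)
  step 3: ref 4 -> HIT, frames=[4,3] (faults so far: 2)
  step 4: ref 2 -> FAULT, evict 3, frames=[4,2] (faults so far: 3)
  step 5: ref 4 -> HIT, frames=[4,2] (faults so far: 3)
  step 6: ref 4 -> HIT, frames=[4,2] (faults so far: 3)
  step 7: ref 4 -> HIT, frames=[4,2] (faults so far: 3)
  step 8: ref 3 -> FAULT, evict 4, frames=[3,2] (faults so far: 4)
  step 9: ref 3 -> HIT, frames=[3,2] (faults so far: 4)
  step 10: ref 3 -> HIT, frames=[3,2] (faults so far: 4)
  step 11: ref 3 -> HIT, frames=[3,2] (faults so far: 4)
  step 12: ref 2 -> HIT, frames=[3,2] (faults so far: 4)
  step 13: ref 3 -> HIT, frames=[3,2] (faults so far: 4)
  step 14: ref 1 -> FAULT, evict 2, frames=[3,1] (faults so far: 5)
  step 15: ref 3 -> HIT, frames=[3,1] (faults so far: 5)
  Optimal total faults: 5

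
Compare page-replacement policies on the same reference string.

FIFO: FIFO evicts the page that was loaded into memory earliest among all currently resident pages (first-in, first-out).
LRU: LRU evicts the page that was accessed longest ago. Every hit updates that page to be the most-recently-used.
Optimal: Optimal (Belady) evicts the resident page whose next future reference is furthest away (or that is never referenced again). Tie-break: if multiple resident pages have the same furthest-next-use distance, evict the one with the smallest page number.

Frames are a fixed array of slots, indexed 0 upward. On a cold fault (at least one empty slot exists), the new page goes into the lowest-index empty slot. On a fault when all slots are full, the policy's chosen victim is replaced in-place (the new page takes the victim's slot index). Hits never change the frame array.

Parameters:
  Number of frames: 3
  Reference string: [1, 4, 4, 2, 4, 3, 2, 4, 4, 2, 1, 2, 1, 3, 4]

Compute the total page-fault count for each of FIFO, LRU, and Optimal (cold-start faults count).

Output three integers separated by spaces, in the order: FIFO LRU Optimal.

Answer: 6 7 6

Derivation:
--- FIFO ---
  step 0: ref 1 -> FAULT, frames=[1,-,-] (faults so far: 1)
  step 1: ref 4 -> FAULT, frames=[1,4,-] (faults so far: 2)
  step 2: ref 4 -> HIT, frames=[1,4,-] (faults so far: 2)
  step 3: ref 2 -> FAULT, frames=[1,4,2] (faults so far: 3)
  step 4: ref 4 -> HIT, frames=[1,4,2] (faults so far: 3)
  step 5: ref 3 -> FAULT, evict 1, frames=[3,4,2] (faults so far: 4)
  step 6: ref 2 -> HIT, frames=[3,4,2] (faults so far: 4)
  step 7: ref 4 -> HIT, frames=[3,4,2] (faults so far: 4)
  step 8: ref 4 -> HIT, frames=[3,4,2] (faults so far: 4)
  step 9: ref 2 -> HIT, frames=[3,4,2] (faults so far: 4)
  step 10: ref 1 -> FAULT, evict 4, frames=[3,1,2] (faults so far: 5)
  step 11: ref 2 -> HIT, frames=[3,1,2] (faults so far: 5)
  step 12: ref 1 -> HIT, frames=[3,1,2] (faults so far: 5)
  step 13: ref 3 -> HIT, frames=[3,1,2] (faults so far: 5)
  step 14: ref 4 -> FAULT, evict 2, frames=[3,1,4] (faults so far: 6)
  FIFO total faults: 6
--- LRU ---
  step 0: ref 1 -> FAULT, frames=[1,-,-] (faults so far: 1)
  step 1: ref 4 -> FAULT, frames=[1,4,-] (faults so far: 2)
  step 2: ref 4 -> HIT, frames=[1,4,-] (faults so far: 2)
  step 3: ref 2 -> FAULT, frames=[1,4,2] (faults so far: 3)
  step 4: ref 4 -> HIT, frames=[1,4,2] (faults so far: 3)
  step 5: ref 3 -> FAULT, evict 1, frames=[3,4,2] (faults so far: 4)
  step 6: ref 2 -> HIT, frames=[3,4,2] (faults so far: 4)
  step 7: ref 4 -> HIT, frames=[3,4,2] (faults so far: 4)
  step 8: ref 4 -> HIT, frames=[3,4,2] (faults so far: 4)
  step 9: ref 2 -> HIT, frames=[3,4,2] (faults so far: 4)
  step 10: ref 1 -> FAULT, evict 3, frames=[1,4,2] (faults so far: 5)
  step 11: ref 2 -> HIT, frames=[1,4,2] (faults so far: 5)
  step 12: ref 1 -> HIT, frames=[1,4,2] (faults so far: 5)
  step 13: ref 3 -> FAULT, evict 4, frames=[1,3,2] (faults so far: 6)
  step 14: ref 4 -> FAULT, evict 2, frames=[1,3,4] (faults so far: 7)
  LRU total faults: 7
--- Optimal ---
  step 0: ref 1 -> FAULT, frames=[1,-,-] (faults so far: 1)
  step 1: ref 4 -> FAULT, frames=[1,4,-] (faults so far: 2)
  step 2: ref 4 -> HIT, frames=[1,4,-] (faults so far: 2)
  step 3: ref 2 -> FAULT, frames=[1,4,2] (faults so far: 3)
  step 4: ref 4 -> HIT, frames=[1,4,2] (faults so far: 3)
  step 5: ref 3 -> FAULT, evict 1, frames=[3,4,2] (faults so far: 4)
  step 6: ref 2 -> HIT, frames=[3,4,2] (faults so far: 4)
  step 7: ref 4 -> HIT, frames=[3,4,2] (faults so far: 4)
  step 8: ref 4 -> HIT, frames=[3,4,2] (faults so far: 4)
  step 9: ref 2 -> HIT, frames=[3,4,2] (faults so far: 4)
  step 10: ref 1 -> FAULT, evict 4, frames=[3,1,2] (faults so far: 5)
  step 11: ref 2 -> HIT, frames=[3,1,2] (faults so far: 5)
  step 12: ref 1 -> HIT, frames=[3,1,2] (faults so far: 5)
  step 13: ref 3 -> HIT, frames=[3,1,2] (faults so far: 5)
  step 14: ref 4 -> FAULT, evict 1, frames=[3,4,2] (faults so far: 6)
  Optimal total faults: 6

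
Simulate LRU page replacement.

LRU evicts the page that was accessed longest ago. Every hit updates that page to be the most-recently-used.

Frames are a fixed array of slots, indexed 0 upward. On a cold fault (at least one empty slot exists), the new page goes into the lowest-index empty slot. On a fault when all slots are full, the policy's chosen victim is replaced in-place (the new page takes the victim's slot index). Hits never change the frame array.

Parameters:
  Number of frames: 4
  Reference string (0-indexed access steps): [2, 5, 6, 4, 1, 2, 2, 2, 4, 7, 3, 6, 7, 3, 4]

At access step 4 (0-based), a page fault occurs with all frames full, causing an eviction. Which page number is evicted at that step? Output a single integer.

Answer: 2

Derivation:
Step 0: ref 2 -> FAULT, frames=[2,-,-,-]
Step 1: ref 5 -> FAULT, frames=[2,5,-,-]
Step 2: ref 6 -> FAULT, frames=[2,5,6,-]
Step 3: ref 4 -> FAULT, frames=[2,5,6,4]
Step 4: ref 1 -> FAULT, evict 2, frames=[1,5,6,4]
At step 4: evicted page 2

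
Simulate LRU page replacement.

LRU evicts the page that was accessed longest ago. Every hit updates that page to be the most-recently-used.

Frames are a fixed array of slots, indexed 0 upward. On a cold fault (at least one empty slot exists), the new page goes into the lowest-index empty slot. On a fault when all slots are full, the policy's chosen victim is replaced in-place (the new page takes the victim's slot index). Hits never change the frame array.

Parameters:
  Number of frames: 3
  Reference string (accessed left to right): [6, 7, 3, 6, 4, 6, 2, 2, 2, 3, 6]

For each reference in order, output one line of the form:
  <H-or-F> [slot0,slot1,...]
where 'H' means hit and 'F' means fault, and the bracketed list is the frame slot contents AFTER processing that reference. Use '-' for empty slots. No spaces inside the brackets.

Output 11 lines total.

F [6,-,-]
F [6,7,-]
F [6,7,3]
H [6,7,3]
F [6,4,3]
H [6,4,3]
F [6,4,2]
H [6,4,2]
H [6,4,2]
F [6,3,2]
H [6,3,2]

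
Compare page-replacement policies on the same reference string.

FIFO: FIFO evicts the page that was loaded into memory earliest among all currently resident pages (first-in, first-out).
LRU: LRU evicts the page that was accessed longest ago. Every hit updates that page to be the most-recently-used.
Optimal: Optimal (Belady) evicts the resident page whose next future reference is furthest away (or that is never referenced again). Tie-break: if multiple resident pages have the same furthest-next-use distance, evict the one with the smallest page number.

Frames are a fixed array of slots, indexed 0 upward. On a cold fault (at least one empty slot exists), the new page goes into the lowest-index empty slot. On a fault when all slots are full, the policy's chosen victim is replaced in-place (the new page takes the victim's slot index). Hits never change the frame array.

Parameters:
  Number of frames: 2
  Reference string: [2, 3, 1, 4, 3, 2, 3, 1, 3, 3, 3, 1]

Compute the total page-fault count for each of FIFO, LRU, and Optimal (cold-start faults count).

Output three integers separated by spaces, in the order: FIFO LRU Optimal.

Answer: 8 7 6

Derivation:
--- FIFO ---
  step 0: ref 2 -> FAULT, frames=[2,-] (faults so far: 1)
  step 1: ref 3 -> FAULT, frames=[2,3] (faults so far: 2)
  step 2: ref 1 -> FAULT, evict 2, frames=[1,3] (faults so far: 3)
  step 3: ref 4 -> FAULT, evict 3, frames=[1,4] (faults so far: 4)
  step 4: ref 3 -> FAULT, evict 1, frames=[3,4] (faults so far: 5)
  step 5: ref 2 -> FAULT, evict 4, frames=[3,2] (faults so far: 6)
  step 6: ref 3 -> HIT, frames=[3,2] (faults so far: 6)
  step 7: ref 1 -> FAULT, evict 3, frames=[1,2] (faults so far: 7)
  step 8: ref 3 -> FAULT, evict 2, frames=[1,3] (faults so far: 8)
  step 9: ref 3 -> HIT, frames=[1,3] (faults so far: 8)
  step 10: ref 3 -> HIT, frames=[1,3] (faults so far: 8)
  step 11: ref 1 -> HIT, frames=[1,3] (faults so far: 8)
  FIFO total faults: 8
--- LRU ---
  step 0: ref 2 -> FAULT, frames=[2,-] (faults so far: 1)
  step 1: ref 3 -> FAULT, frames=[2,3] (faults so far: 2)
  step 2: ref 1 -> FAULT, evict 2, frames=[1,3] (faults so far: 3)
  step 3: ref 4 -> FAULT, evict 3, frames=[1,4] (faults so far: 4)
  step 4: ref 3 -> FAULT, evict 1, frames=[3,4] (faults so far: 5)
  step 5: ref 2 -> FAULT, evict 4, frames=[3,2] (faults so far: 6)
  step 6: ref 3 -> HIT, frames=[3,2] (faults so far: 6)
  step 7: ref 1 -> FAULT, evict 2, frames=[3,1] (faults so far: 7)
  step 8: ref 3 -> HIT, frames=[3,1] (faults so far: 7)
  step 9: ref 3 -> HIT, frames=[3,1] (faults so far: 7)
  step 10: ref 3 -> HIT, frames=[3,1] (faults so far: 7)
  step 11: ref 1 -> HIT, frames=[3,1] (faults so far: 7)
  LRU total faults: 7
--- Optimal ---
  step 0: ref 2 -> FAULT, frames=[2,-] (faults so far: 1)
  step 1: ref 3 -> FAULT, frames=[2,3] (faults so far: 2)
  step 2: ref 1 -> FAULT, evict 2, frames=[1,3] (faults so far: 3)
  step 3: ref 4 -> FAULT, evict 1, frames=[4,3] (faults so far: 4)
  step 4: ref 3 -> HIT, frames=[4,3] (faults so far: 4)
  step 5: ref 2 -> FAULT, evict 4, frames=[2,3] (faults so far: 5)
  step 6: ref 3 -> HIT, frames=[2,3] (faults so far: 5)
  step 7: ref 1 -> FAULT, evict 2, frames=[1,3] (faults so far: 6)
  step 8: ref 3 -> HIT, frames=[1,3] (faults so far: 6)
  step 9: ref 3 -> HIT, frames=[1,3] (faults so far: 6)
  step 10: ref 3 -> HIT, frames=[1,3] (faults so far: 6)
  step 11: ref 1 -> HIT, frames=[1,3] (faults so far: 6)
  Optimal total faults: 6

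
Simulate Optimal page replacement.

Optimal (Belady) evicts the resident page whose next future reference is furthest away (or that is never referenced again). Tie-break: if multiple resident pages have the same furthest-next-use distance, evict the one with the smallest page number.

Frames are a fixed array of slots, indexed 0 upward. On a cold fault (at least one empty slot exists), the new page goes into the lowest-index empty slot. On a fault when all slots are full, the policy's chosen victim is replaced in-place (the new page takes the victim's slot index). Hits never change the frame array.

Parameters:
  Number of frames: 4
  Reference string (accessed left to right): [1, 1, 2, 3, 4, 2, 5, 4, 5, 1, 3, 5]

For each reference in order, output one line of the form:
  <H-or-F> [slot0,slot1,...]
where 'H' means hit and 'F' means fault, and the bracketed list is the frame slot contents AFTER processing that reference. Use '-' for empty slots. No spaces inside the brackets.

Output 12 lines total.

F [1,-,-,-]
H [1,-,-,-]
F [1,2,-,-]
F [1,2,3,-]
F [1,2,3,4]
H [1,2,3,4]
F [1,5,3,4]
H [1,5,3,4]
H [1,5,3,4]
H [1,5,3,4]
H [1,5,3,4]
H [1,5,3,4]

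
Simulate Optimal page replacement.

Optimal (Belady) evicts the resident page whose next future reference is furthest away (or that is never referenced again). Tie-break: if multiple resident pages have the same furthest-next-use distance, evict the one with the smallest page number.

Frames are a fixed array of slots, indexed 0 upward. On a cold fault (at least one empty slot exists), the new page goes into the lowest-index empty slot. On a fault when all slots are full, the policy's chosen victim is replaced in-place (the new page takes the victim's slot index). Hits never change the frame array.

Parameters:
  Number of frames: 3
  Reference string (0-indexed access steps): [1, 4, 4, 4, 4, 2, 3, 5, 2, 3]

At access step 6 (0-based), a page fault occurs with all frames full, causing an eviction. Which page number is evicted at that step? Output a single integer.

Answer: 1

Derivation:
Step 0: ref 1 -> FAULT, frames=[1,-,-]
Step 1: ref 4 -> FAULT, frames=[1,4,-]
Step 2: ref 4 -> HIT, frames=[1,4,-]
Step 3: ref 4 -> HIT, frames=[1,4,-]
Step 4: ref 4 -> HIT, frames=[1,4,-]
Step 5: ref 2 -> FAULT, frames=[1,4,2]
Step 6: ref 3 -> FAULT, evict 1, frames=[3,4,2]
At step 6: evicted page 1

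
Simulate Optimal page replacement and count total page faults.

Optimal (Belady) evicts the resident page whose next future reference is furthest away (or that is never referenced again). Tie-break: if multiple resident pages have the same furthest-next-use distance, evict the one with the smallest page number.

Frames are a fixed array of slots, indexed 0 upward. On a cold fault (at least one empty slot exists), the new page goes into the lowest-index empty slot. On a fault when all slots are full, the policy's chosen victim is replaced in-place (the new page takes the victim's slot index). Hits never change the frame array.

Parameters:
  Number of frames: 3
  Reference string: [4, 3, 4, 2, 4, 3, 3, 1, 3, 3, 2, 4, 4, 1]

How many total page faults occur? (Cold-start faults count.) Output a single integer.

Answer: 5

Derivation:
Step 0: ref 4 → FAULT, frames=[4,-,-]
Step 1: ref 3 → FAULT, frames=[4,3,-]
Step 2: ref 4 → HIT, frames=[4,3,-]
Step 3: ref 2 → FAULT, frames=[4,3,2]
Step 4: ref 4 → HIT, frames=[4,3,2]
Step 5: ref 3 → HIT, frames=[4,3,2]
Step 6: ref 3 → HIT, frames=[4,3,2]
Step 7: ref 1 → FAULT (evict 4), frames=[1,3,2]
Step 8: ref 3 → HIT, frames=[1,3,2]
Step 9: ref 3 → HIT, frames=[1,3,2]
Step 10: ref 2 → HIT, frames=[1,3,2]
Step 11: ref 4 → FAULT (evict 2), frames=[1,3,4]
Step 12: ref 4 → HIT, frames=[1,3,4]
Step 13: ref 1 → HIT, frames=[1,3,4]
Total faults: 5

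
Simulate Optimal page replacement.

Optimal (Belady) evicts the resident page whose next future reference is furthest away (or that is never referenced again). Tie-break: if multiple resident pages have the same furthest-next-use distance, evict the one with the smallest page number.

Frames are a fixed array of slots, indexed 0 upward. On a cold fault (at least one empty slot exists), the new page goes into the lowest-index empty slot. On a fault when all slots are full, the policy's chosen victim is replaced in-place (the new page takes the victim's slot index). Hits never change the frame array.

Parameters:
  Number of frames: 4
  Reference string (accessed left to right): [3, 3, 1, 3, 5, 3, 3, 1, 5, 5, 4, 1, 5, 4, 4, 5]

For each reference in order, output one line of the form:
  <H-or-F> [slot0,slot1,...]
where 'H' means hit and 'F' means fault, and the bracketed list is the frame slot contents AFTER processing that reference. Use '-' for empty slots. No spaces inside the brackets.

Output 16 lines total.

F [3,-,-,-]
H [3,-,-,-]
F [3,1,-,-]
H [3,1,-,-]
F [3,1,5,-]
H [3,1,5,-]
H [3,1,5,-]
H [3,1,5,-]
H [3,1,5,-]
H [3,1,5,-]
F [3,1,5,4]
H [3,1,5,4]
H [3,1,5,4]
H [3,1,5,4]
H [3,1,5,4]
H [3,1,5,4]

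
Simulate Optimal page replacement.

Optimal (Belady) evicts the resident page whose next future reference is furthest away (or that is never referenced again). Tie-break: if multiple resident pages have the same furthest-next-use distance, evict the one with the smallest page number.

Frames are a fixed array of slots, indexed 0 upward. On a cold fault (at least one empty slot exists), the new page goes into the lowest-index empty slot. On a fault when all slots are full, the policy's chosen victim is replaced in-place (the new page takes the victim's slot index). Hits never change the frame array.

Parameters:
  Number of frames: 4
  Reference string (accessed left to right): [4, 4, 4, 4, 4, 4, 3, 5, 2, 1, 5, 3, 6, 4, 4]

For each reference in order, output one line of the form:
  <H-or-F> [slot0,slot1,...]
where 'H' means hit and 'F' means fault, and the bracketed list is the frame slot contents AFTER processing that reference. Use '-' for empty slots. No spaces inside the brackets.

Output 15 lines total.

F [4,-,-,-]
H [4,-,-,-]
H [4,-,-,-]
H [4,-,-,-]
H [4,-,-,-]
H [4,-,-,-]
F [4,3,-,-]
F [4,3,5,-]
F [4,3,5,2]
F [4,3,5,1]
H [4,3,5,1]
H [4,3,5,1]
F [4,3,5,6]
H [4,3,5,6]
H [4,3,5,6]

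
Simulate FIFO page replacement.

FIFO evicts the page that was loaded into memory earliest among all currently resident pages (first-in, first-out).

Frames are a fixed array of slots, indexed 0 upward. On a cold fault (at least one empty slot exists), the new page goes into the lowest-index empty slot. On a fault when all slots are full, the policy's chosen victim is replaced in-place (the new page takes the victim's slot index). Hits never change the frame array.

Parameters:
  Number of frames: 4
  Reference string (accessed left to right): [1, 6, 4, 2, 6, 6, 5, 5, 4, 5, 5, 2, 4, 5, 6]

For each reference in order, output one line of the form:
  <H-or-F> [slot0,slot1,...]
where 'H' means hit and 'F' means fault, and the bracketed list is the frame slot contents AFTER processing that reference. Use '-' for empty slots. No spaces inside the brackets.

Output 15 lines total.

F [1,-,-,-]
F [1,6,-,-]
F [1,6,4,-]
F [1,6,4,2]
H [1,6,4,2]
H [1,6,4,2]
F [5,6,4,2]
H [5,6,4,2]
H [5,6,4,2]
H [5,6,4,2]
H [5,6,4,2]
H [5,6,4,2]
H [5,6,4,2]
H [5,6,4,2]
H [5,6,4,2]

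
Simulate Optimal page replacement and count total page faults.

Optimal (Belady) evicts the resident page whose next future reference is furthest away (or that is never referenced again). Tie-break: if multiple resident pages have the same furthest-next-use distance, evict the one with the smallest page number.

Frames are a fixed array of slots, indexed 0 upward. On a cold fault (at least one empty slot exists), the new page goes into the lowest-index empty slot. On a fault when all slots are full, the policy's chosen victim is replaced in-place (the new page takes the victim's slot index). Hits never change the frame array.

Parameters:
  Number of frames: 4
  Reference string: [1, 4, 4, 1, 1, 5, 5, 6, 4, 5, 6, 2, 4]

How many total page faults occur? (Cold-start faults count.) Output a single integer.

Answer: 5

Derivation:
Step 0: ref 1 → FAULT, frames=[1,-,-,-]
Step 1: ref 4 → FAULT, frames=[1,4,-,-]
Step 2: ref 4 → HIT, frames=[1,4,-,-]
Step 3: ref 1 → HIT, frames=[1,4,-,-]
Step 4: ref 1 → HIT, frames=[1,4,-,-]
Step 5: ref 5 → FAULT, frames=[1,4,5,-]
Step 6: ref 5 → HIT, frames=[1,4,5,-]
Step 7: ref 6 → FAULT, frames=[1,4,5,6]
Step 8: ref 4 → HIT, frames=[1,4,5,6]
Step 9: ref 5 → HIT, frames=[1,4,5,6]
Step 10: ref 6 → HIT, frames=[1,4,5,6]
Step 11: ref 2 → FAULT (evict 1), frames=[2,4,5,6]
Step 12: ref 4 → HIT, frames=[2,4,5,6]
Total faults: 5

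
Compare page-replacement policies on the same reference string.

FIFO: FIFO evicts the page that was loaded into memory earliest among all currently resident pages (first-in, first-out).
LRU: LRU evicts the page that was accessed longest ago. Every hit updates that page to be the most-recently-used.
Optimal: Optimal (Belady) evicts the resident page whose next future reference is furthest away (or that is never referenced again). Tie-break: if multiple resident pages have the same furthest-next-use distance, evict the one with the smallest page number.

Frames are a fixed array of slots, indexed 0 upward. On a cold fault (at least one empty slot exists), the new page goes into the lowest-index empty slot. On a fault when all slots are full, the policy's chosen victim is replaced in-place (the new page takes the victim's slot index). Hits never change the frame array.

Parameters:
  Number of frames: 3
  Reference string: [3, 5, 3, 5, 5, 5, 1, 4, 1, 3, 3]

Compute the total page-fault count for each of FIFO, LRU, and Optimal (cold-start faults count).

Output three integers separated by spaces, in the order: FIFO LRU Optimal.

Answer: 5 5 4

Derivation:
--- FIFO ---
  step 0: ref 3 -> FAULT, frames=[3,-,-] (faults so far: 1)
  step 1: ref 5 -> FAULT, frames=[3,5,-] (faults so far: 2)
  step 2: ref 3 -> HIT, frames=[3,5,-] (faults so far: 2)
  step 3: ref 5 -> HIT, frames=[3,5,-] (faults so far: 2)
  step 4: ref 5 -> HIT, frames=[3,5,-] (faults so far: 2)
  step 5: ref 5 -> HIT, frames=[3,5,-] (faults so far: 2)
  step 6: ref 1 -> FAULT, frames=[3,5,1] (faults so far: 3)
  step 7: ref 4 -> FAULT, evict 3, frames=[4,5,1] (faults so far: 4)
  step 8: ref 1 -> HIT, frames=[4,5,1] (faults so far: 4)
  step 9: ref 3 -> FAULT, evict 5, frames=[4,3,1] (faults so far: 5)
  step 10: ref 3 -> HIT, frames=[4,3,1] (faults so far: 5)
  FIFO total faults: 5
--- LRU ---
  step 0: ref 3 -> FAULT, frames=[3,-,-] (faults so far: 1)
  step 1: ref 5 -> FAULT, frames=[3,5,-] (faults so far: 2)
  step 2: ref 3 -> HIT, frames=[3,5,-] (faults so far: 2)
  step 3: ref 5 -> HIT, frames=[3,5,-] (faults so far: 2)
  step 4: ref 5 -> HIT, frames=[3,5,-] (faults so far: 2)
  step 5: ref 5 -> HIT, frames=[3,5,-] (faults so far: 2)
  step 6: ref 1 -> FAULT, frames=[3,5,1] (faults so far: 3)
  step 7: ref 4 -> FAULT, evict 3, frames=[4,5,1] (faults so far: 4)
  step 8: ref 1 -> HIT, frames=[4,5,1] (faults so far: 4)
  step 9: ref 3 -> FAULT, evict 5, frames=[4,3,1] (faults so far: 5)
  step 10: ref 3 -> HIT, frames=[4,3,1] (faults so far: 5)
  LRU total faults: 5
--- Optimal ---
  step 0: ref 3 -> FAULT, frames=[3,-,-] (faults so far: 1)
  step 1: ref 5 -> FAULT, frames=[3,5,-] (faults so far: 2)
  step 2: ref 3 -> HIT, frames=[3,5,-] (faults so far: 2)
  step 3: ref 5 -> HIT, frames=[3,5,-] (faults so far: 2)
  step 4: ref 5 -> HIT, frames=[3,5,-] (faults so far: 2)
  step 5: ref 5 -> HIT, frames=[3,5,-] (faults so far: 2)
  step 6: ref 1 -> FAULT, frames=[3,5,1] (faults so far: 3)
  step 7: ref 4 -> FAULT, evict 5, frames=[3,4,1] (faults so far: 4)
  step 8: ref 1 -> HIT, frames=[3,4,1] (faults so far: 4)
  step 9: ref 3 -> HIT, frames=[3,4,1] (faults so far: 4)
  step 10: ref 3 -> HIT, frames=[3,4,1] (faults so far: 4)
  Optimal total faults: 4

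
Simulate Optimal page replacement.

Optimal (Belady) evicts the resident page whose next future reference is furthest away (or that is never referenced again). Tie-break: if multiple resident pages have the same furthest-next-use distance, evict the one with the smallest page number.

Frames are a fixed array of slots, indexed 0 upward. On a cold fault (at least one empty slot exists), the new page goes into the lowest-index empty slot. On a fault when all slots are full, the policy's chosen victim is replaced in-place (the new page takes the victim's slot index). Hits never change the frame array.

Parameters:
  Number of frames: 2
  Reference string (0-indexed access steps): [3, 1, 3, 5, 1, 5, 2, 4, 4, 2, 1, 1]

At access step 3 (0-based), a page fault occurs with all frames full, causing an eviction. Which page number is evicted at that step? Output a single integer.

Answer: 3

Derivation:
Step 0: ref 3 -> FAULT, frames=[3,-]
Step 1: ref 1 -> FAULT, frames=[3,1]
Step 2: ref 3 -> HIT, frames=[3,1]
Step 3: ref 5 -> FAULT, evict 3, frames=[5,1]
At step 3: evicted page 3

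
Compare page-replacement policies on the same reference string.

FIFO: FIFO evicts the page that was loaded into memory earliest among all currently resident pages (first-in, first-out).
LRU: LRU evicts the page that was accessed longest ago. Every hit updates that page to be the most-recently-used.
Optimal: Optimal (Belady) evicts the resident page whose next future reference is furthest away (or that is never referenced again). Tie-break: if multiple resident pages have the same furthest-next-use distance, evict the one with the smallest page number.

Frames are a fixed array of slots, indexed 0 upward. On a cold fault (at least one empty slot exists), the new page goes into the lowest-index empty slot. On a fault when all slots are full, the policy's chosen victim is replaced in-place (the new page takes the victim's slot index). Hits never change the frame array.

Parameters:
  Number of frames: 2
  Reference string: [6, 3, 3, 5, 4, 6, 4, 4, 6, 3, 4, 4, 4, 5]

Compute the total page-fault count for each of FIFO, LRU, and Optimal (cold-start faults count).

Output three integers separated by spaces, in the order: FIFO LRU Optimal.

Answer: 8 8 6

Derivation:
--- FIFO ---
  step 0: ref 6 -> FAULT, frames=[6,-] (faults so far: 1)
  step 1: ref 3 -> FAULT, frames=[6,3] (faults so far: 2)
  step 2: ref 3 -> HIT, frames=[6,3] (faults so far: 2)
  step 3: ref 5 -> FAULT, evict 6, frames=[5,3] (faults so far: 3)
  step 4: ref 4 -> FAULT, evict 3, frames=[5,4] (faults so far: 4)
  step 5: ref 6 -> FAULT, evict 5, frames=[6,4] (faults so far: 5)
  step 6: ref 4 -> HIT, frames=[6,4] (faults so far: 5)
  step 7: ref 4 -> HIT, frames=[6,4] (faults so far: 5)
  step 8: ref 6 -> HIT, frames=[6,4] (faults so far: 5)
  step 9: ref 3 -> FAULT, evict 4, frames=[6,3] (faults so far: 6)
  step 10: ref 4 -> FAULT, evict 6, frames=[4,3] (faults so far: 7)
  step 11: ref 4 -> HIT, frames=[4,3] (faults so far: 7)
  step 12: ref 4 -> HIT, frames=[4,3] (faults so far: 7)
  step 13: ref 5 -> FAULT, evict 3, frames=[4,5] (faults so far: 8)
  FIFO total faults: 8
--- LRU ---
  step 0: ref 6 -> FAULT, frames=[6,-] (faults so far: 1)
  step 1: ref 3 -> FAULT, frames=[6,3] (faults so far: 2)
  step 2: ref 3 -> HIT, frames=[6,3] (faults so far: 2)
  step 3: ref 5 -> FAULT, evict 6, frames=[5,3] (faults so far: 3)
  step 4: ref 4 -> FAULT, evict 3, frames=[5,4] (faults so far: 4)
  step 5: ref 6 -> FAULT, evict 5, frames=[6,4] (faults so far: 5)
  step 6: ref 4 -> HIT, frames=[6,4] (faults so far: 5)
  step 7: ref 4 -> HIT, frames=[6,4] (faults so far: 5)
  step 8: ref 6 -> HIT, frames=[6,4] (faults so far: 5)
  step 9: ref 3 -> FAULT, evict 4, frames=[6,3] (faults so far: 6)
  step 10: ref 4 -> FAULT, evict 6, frames=[4,3] (faults so far: 7)
  step 11: ref 4 -> HIT, frames=[4,3] (faults so far: 7)
  step 12: ref 4 -> HIT, frames=[4,3] (faults so far: 7)
  step 13: ref 5 -> FAULT, evict 3, frames=[4,5] (faults so far: 8)
  LRU total faults: 8
--- Optimal ---
  step 0: ref 6 -> FAULT, frames=[6,-] (faults so far: 1)
  step 1: ref 3 -> FAULT, frames=[6,3] (faults so far: 2)
  step 2: ref 3 -> HIT, frames=[6,3] (faults so far: 2)
  step 3: ref 5 -> FAULT, evict 3, frames=[6,5] (faults so far: 3)
  step 4: ref 4 -> FAULT, evict 5, frames=[6,4] (faults so far: 4)
  step 5: ref 6 -> HIT, frames=[6,4] (faults so far: 4)
  step 6: ref 4 -> HIT, frames=[6,4] (faults so far: 4)
  step 7: ref 4 -> HIT, frames=[6,4] (faults so far: 4)
  step 8: ref 6 -> HIT, frames=[6,4] (faults so far: 4)
  step 9: ref 3 -> FAULT, evict 6, frames=[3,4] (faults so far: 5)
  step 10: ref 4 -> HIT, frames=[3,4] (faults so far: 5)
  step 11: ref 4 -> HIT, frames=[3,4] (faults so far: 5)
  step 12: ref 4 -> HIT, frames=[3,4] (faults so far: 5)
  step 13: ref 5 -> FAULT, evict 3, frames=[5,4] (faults so far: 6)
  Optimal total faults: 6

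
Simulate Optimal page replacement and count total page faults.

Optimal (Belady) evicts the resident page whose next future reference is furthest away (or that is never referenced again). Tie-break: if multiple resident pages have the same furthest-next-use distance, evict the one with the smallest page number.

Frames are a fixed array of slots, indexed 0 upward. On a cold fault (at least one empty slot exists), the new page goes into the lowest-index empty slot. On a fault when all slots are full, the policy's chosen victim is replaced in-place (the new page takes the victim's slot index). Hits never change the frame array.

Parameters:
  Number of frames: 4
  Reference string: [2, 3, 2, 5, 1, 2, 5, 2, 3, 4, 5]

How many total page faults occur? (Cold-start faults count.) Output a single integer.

Step 0: ref 2 → FAULT, frames=[2,-,-,-]
Step 1: ref 3 → FAULT, frames=[2,3,-,-]
Step 2: ref 2 → HIT, frames=[2,3,-,-]
Step 3: ref 5 → FAULT, frames=[2,3,5,-]
Step 4: ref 1 → FAULT, frames=[2,3,5,1]
Step 5: ref 2 → HIT, frames=[2,3,5,1]
Step 6: ref 5 → HIT, frames=[2,3,5,1]
Step 7: ref 2 → HIT, frames=[2,3,5,1]
Step 8: ref 3 → HIT, frames=[2,3,5,1]
Step 9: ref 4 → FAULT (evict 1), frames=[2,3,5,4]
Step 10: ref 5 → HIT, frames=[2,3,5,4]
Total faults: 5

Answer: 5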